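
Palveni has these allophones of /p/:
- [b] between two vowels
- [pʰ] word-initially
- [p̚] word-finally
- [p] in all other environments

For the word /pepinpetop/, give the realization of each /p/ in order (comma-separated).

Occurrence 1 (position 1): word-initially → [pʰ].
Occurrence 2 (position 3): between two vowels → [b].
Occurrence 3 (position 6): no conditioning environment matches → elsewhere allophone [p].
Occurrence 4 (position 10): word-finally → [p̚].

[pʰ], [b], [p], [p̚]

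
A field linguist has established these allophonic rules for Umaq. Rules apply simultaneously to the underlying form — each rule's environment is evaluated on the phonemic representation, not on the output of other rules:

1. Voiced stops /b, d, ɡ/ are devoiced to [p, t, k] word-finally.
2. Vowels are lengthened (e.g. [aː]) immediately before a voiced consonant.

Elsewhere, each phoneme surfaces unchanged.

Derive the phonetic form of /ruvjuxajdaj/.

/r/ — not in any rule's target class → [r].
Rule 2 applies to /u/ (between /r/ and /v/: before a voiced consonant) → [uː].
/v/ stays [v].
/j/ (between /v/ and /u/): no rule targets it → [j].
/u/ (between /j/ and /x/) fails the environment for rule 2, so it stays [u].
/x/ (between /u/ and /a/) is unaffected → [x].
/a/ — between /x/ and /j/, before a voiced consonant — surfaces as [aː] (rule 2).
/j/ (between /a/ and /d/): no rule targets it → [j].
/d/ — between /j/ and /a/; rule 1 does not apply here → [d].
/a/ meets the environment for rule 2 (before a voiced consonant) → [aː].
/j/ (word-final) is unaffected → [j].

[ruːvjuxaːjdaːj]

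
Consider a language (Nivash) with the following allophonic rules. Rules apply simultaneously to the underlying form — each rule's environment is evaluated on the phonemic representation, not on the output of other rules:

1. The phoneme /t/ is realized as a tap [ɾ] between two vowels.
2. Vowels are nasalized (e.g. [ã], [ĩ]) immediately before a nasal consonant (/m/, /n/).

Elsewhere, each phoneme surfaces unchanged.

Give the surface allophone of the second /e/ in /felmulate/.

/e/ (word-final) is in the target of rule 2 but the environment (before a nasal consonant) is not met → [e].

[e]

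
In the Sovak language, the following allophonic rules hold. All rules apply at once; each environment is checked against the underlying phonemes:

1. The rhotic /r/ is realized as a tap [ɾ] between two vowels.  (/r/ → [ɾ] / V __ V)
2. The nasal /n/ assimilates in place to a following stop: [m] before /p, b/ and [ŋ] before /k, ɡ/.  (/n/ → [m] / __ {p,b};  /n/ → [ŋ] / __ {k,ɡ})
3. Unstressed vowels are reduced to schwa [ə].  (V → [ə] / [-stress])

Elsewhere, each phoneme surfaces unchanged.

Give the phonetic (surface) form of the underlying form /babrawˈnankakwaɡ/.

/b/ — not in any rule's target class → [b].
/a/ (between /b/ and /b/): in an unstressed syllable, so rule 3 applies → [ə].
/b/ stays [b].
/r/ — between /b/ and /a/; rule 1 does not apply here → [r].
Rule 3 applies to /a/ (between /r/ and /w/: in an unstressed syllable) → [ə].
/w/ (between /a/ and /n/) is unaffected → [w].
/n/ — between /w/ and /a/; rule 2 does not apply here → [n].
/a/ (between /n/ and /n/) is in the target of rule 3 but the environment (in an unstressed syllable) is not met → [a].
/n/ meets the environment for rule 2 (before a labial or velar stop) → [ŋ].
/k/ — not in any rule's target class → [k].
/a/ (between /k/ and /k/): in an unstressed syllable, so rule 3 applies → [ə].
/k/ stays [k].
/w/ stays [w].
/a/ (between /w/ and /ɡ/): in an unstressed syllable, so rule 3 applies → [ə].
/ɡ/ (word-final): no rule targets it → [ɡ].

[bəbrəwˈnaŋkəkwəɡ]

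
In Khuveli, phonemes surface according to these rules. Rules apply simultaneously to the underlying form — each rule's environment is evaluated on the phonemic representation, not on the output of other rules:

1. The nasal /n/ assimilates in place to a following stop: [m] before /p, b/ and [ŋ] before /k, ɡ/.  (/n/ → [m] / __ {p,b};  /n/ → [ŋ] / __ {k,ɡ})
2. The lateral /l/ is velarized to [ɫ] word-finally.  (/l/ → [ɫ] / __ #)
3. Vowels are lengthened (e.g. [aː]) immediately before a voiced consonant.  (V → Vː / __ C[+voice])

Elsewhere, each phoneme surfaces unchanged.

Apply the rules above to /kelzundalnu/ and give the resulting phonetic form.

/k/ (word-initial): no rule targets it → [k].
/e/ (between /k/ and /l/) occurs before a voiced consonant → [eː] by rule 3.
/l/ (between /e/ and /z/) is in the target of rule 2 but the environment (word-finally) is not met → [l].
/z/ (between /l/ and /u/): no rule targets it → [z].
/u/ — between /z/ and /n/, before a voiced consonant — surfaces as [uː] (rule 3).
/n/ — between /u/ and /d/; rule 1 does not apply here → [n].
/d/ stays [d].
/a/ (between /d/ and /l/): before a voiced consonant, so rule 3 applies → [aː].
/l/ (between /a/ and /n/): rule 2 targets it, but not word-finally → unchanged [l].
/n/ (between /l/ and /u/) fails the environment for rule 1, so it stays [n].
/u/ (word-final): rule 3 targets it, but not before a voiced consonant → unchanged [u].

[keːlzuːndaːlnu]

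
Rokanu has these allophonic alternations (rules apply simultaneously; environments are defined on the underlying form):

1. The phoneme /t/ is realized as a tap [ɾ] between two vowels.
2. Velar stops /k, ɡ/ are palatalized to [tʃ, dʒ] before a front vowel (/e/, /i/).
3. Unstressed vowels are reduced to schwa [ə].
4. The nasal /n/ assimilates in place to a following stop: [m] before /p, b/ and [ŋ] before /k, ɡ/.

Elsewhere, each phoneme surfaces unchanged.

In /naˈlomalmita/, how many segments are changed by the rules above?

Segments that undergo a rule: /a/ → [ə] (rule 3); /a/ → [ə] (rule 3); /i/ → [ə] (rule 3); /t/ → [ɾ] (rule 1); /a/ → [ə] (rule 3).
All other segments surface unchanged.

5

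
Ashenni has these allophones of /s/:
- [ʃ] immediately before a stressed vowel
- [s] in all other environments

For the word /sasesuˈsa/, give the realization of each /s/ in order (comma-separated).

Occurrence 1 (position 1): no conditioning environment matches → elsewhere allophone [s].
Occurrence 2 (position 3): no conditioning environment matches → elsewhere allophone [s].
Occurrence 3 (position 5): no conditioning environment matches → elsewhere allophone [s].
Occurrence 4 (position 7): immediately before a stressed vowel → [ʃ].

[s], [s], [s], [ʃ]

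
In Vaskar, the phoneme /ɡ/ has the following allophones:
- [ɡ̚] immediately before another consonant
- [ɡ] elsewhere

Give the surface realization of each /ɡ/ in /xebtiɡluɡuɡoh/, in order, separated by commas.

[ɡ̚], [ɡ], [ɡ]

Occurrence 1 (position 6): immediately before another consonant → [ɡ̚].
Occurrence 2 (position 9): no conditioning environment matches → elsewhere allophone [ɡ].
Occurrence 3 (position 11): no conditioning environment matches → elsewhere allophone [ɡ].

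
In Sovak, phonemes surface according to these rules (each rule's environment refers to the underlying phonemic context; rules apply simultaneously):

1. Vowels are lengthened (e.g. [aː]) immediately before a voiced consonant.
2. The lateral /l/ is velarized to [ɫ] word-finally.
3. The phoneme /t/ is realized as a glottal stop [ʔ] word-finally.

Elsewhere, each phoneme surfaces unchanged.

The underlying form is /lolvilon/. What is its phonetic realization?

[loːlviːloːn]

/l/ (word-initial) is in the target of rule 2 but the environment (word-finally) is not met → [l].
/o/ (between /l/ and /l/): before a voiced consonant, so rule 1 applies → [oː].
/l/ — between /o/ and /v/; rule 2 does not apply here → [l].
/v/ — not in any rule's target class → [v].
/i/ (between /v/ and /l/): before a voiced consonant, so rule 1 applies → [iː].
/l/ (between /i/ and /o/) fails the environment for rule 2, so it stays [l].
/o/ — between /l/ and /n/, before a voiced consonant — surfaces as [oː] (rule 1).
/n/ — not in any rule's target class → [n].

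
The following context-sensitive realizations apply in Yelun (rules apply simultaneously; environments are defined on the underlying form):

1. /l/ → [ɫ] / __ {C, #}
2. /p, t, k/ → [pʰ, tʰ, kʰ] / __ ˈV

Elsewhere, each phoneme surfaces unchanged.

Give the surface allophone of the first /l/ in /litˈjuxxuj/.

[l]

/l/ (word-initial) fails the environment for rule 1, so it stays [l].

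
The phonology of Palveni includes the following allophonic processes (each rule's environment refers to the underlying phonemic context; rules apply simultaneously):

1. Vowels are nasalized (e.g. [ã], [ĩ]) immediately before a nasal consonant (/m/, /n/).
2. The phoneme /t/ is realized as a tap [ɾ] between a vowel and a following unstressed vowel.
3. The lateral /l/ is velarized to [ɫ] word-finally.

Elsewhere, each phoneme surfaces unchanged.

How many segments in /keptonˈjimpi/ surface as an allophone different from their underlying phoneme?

Segments that undergo a rule: /o/ → [õ] (rule 1); /i/ → [ĩ] (rule 1).
All other segments surface unchanged.

2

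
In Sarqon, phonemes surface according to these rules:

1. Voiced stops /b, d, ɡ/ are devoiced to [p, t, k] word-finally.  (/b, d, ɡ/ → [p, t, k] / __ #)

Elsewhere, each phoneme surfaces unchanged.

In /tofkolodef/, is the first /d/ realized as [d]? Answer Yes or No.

Yes

/d/ (between /o/ and /e/): rule 1 targets it, but not word-finally → unchanged [d].
The actual realization is [d], which matches [d].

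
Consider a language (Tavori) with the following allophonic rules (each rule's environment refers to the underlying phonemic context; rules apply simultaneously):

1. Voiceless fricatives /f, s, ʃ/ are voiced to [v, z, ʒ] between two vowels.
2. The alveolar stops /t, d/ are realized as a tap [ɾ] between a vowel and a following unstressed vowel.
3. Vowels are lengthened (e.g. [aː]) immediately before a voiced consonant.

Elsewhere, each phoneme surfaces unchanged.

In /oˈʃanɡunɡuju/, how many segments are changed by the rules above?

Segments that undergo a rule: /ʃ/ → [ʒ] (rule 1); /a/ → [aː] (rule 3); /u/ → [uː] (rule 3); /u/ → [uː] (rule 3).
All other segments surface unchanged.

4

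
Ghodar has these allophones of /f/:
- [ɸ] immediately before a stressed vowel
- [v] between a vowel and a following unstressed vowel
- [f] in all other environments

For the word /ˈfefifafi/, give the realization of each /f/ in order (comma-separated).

[ɸ], [v], [v], [v]

Occurrence 1 (position 1): immediately before a stressed vowel → [ɸ].
Occurrence 2 (position 3): between a vowel and a following unstressed vowel → [v].
Occurrence 3 (position 5): between a vowel and a following unstressed vowel → [v].
Occurrence 4 (position 7): between a vowel and a following unstressed vowel → [v].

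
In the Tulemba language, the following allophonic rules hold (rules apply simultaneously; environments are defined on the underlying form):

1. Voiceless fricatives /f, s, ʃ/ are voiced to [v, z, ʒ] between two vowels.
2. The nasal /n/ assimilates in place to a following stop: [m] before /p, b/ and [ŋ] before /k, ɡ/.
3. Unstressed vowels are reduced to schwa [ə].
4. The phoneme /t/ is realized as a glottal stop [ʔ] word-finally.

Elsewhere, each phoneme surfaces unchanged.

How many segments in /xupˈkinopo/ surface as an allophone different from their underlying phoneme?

3

Segments that undergo a rule: /u/ → [ə] (rule 3); /o/ → [ə] (rule 3); /o/ → [ə] (rule 3).
All other segments surface unchanged.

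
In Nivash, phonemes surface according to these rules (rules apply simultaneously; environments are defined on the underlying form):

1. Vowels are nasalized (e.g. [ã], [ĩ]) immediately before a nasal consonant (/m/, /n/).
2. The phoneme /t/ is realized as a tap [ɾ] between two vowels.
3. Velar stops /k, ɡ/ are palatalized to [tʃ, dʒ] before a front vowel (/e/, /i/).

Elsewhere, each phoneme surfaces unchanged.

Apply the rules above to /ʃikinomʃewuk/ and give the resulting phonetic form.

/ʃ/ (word-initial): no rule targets it → [ʃ].
/i/ (between /ʃ/ and /k/): rule 1 targets it, but not before a nasal consonant → unchanged [i].
Rule 3 applies to /k/ (between /i/ and /i/: before a front vowel) → [tʃ].
/i/ meets the environment for rule 1 (before a nasal consonant) → [ĩ].
/n/ stays [n].
Rule 1 applies to /o/ (between /n/ and /m/: before a nasal consonant) → [õ].
/m/ (between /o/ and /ʃ/) is unaffected → [m].
/ʃ/ (between /m/ and /e/) is unaffected → [ʃ].
/e/ — between /ʃ/ and /w/; rule 1 does not apply here → [e].
/w/ (between /e/ and /u/): no rule targets it → [w].
/u/ (between /w/ and /k/): rule 1 targets it, but not before a nasal consonant → unchanged [u].
/k/ (word-final) is in the target of rule 3 but the environment (before a front vowel) is not met → [k].

[ʃitʃĩnõmʃewuk]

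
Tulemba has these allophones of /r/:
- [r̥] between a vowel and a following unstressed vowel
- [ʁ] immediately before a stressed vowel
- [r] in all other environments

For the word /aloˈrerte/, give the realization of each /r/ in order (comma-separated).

Occurrence 1 (position 4): immediately before a stressed vowel → [ʁ].
Occurrence 2 (position 6): no conditioning environment matches → elsewhere allophone [r].

[ʁ], [r]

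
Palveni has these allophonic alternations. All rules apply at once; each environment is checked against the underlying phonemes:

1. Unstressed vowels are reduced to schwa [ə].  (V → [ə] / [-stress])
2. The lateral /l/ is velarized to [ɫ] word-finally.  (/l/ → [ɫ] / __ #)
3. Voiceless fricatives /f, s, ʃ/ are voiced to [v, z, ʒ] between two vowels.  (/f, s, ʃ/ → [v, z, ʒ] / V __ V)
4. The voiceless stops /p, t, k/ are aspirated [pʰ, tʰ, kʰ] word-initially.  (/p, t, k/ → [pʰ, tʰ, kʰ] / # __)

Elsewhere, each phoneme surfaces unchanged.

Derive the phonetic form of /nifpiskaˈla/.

/n/ stays [n].
/i/ — between /n/ and /f/, in an unstressed syllable — surfaces as [ə] (rule 1).
/f/ (between /i/ and /p/) fails the environment for rule 3, so it stays [f].
/p/ — between /f/ and /i/; rule 4 does not apply here → [p].
/i/ meets the environment for rule 1 (in an unstressed syllable) → [ə].
/s/ (between /i/ and /k/) is in the target of rule 3 but the environment (between two vowels) is not met → [s].
/k/ (between /s/ and /a/) is in the target of rule 4 but the environment (word-initially) is not met → [k].
/a/ — between /k/ and /l/, in an unstressed syllable — surfaces as [ə] (rule 1).
/l/ (between /a/ and /a/): rule 2 targets it, but not word-finally → unchanged [l].
/a/ (word-final): rule 1 targets it, but not in an unstressed syllable → unchanged [a].

[nəfpəskəˈla]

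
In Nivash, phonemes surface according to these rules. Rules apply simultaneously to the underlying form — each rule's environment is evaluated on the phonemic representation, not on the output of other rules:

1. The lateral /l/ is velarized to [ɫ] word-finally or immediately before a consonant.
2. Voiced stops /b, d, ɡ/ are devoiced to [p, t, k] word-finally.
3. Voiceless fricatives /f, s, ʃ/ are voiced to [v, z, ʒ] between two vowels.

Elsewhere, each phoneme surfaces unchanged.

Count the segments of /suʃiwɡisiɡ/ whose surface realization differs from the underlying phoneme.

3

Segments that undergo a rule: /ʃ/ → [ʒ] (rule 3); /s/ → [z] (rule 3); /ɡ/ → [k] (rule 2).
All other segments surface unchanged.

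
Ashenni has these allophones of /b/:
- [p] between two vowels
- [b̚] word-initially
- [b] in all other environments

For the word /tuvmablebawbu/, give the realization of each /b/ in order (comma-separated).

[b], [p], [b]

Occurrence 1 (position 6): no conditioning environment matches → elsewhere allophone [b].
Occurrence 2 (position 9): between two vowels → [p].
Occurrence 3 (position 12): no conditioning environment matches → elsewhere allophone [b].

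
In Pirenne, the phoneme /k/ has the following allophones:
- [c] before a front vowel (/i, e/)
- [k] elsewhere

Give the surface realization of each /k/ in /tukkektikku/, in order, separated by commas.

[k], [c], [k], [k], [k]

Occurrence 1 (position 3): no conditioning environment matches → elsewhere allophone [k].
Occurrence 2 (position 4): before a front vowel → [c].
Occurrence 3 (position 6): no conditioning environment matches → elsewhere allophone [k].
Occurrence 4 (position 9): no conditioning environment matches → elsewhere allophone [k].
Occurrence 5 (position 10): no conditioning environment matches → elsewhere allophone [k].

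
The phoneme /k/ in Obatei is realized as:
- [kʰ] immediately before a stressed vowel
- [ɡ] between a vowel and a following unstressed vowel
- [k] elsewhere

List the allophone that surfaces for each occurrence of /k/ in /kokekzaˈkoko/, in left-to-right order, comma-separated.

[k], [ɡ], [k], [kʰ], [ɡ]

Occurrence 1 (position 1): no conditioning environment matches → elsewhere allophone [k].
Occurrence 2 (position 3): between a vowel and a following unstressed vowel → [ɡ].
Occurrence 3 (position 5): no conditioning environment matches → elsewhere allophone [k].
Occurrence 4 (position 8): immediately before a stressed vowel → [kʰ].
Occurrence 5 (position 10): between a vowel and a following unstressed vowel → [ɡ].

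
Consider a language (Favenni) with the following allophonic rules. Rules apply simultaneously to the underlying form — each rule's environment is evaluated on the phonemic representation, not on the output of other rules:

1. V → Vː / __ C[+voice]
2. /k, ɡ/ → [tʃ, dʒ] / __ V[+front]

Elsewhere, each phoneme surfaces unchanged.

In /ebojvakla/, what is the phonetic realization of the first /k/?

[k]

/k/ (between /a/ and /l/) fails the environment for rule 2, so it stays [k].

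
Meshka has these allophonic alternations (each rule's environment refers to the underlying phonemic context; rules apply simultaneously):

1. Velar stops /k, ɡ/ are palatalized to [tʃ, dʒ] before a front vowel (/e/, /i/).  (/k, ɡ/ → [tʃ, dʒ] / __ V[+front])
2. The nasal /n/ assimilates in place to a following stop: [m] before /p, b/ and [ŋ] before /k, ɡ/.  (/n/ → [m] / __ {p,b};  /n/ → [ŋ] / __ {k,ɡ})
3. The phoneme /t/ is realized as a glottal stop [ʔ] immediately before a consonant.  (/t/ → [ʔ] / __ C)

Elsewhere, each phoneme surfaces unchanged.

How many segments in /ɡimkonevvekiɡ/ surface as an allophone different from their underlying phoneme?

Segments that undergo a rule: /ɡ/ → [dʒ] (rule 1); /k/ → [tʃ] (rule 1).
All other segments surface unchanged.

2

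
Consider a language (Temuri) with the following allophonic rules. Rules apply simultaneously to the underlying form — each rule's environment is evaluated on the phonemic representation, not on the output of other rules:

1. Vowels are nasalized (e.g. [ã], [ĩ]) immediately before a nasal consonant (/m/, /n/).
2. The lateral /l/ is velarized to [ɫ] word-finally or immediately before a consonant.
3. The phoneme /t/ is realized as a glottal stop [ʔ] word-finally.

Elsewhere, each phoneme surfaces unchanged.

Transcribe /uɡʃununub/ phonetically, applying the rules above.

[uɡʃũnũnub]

/u/ (word-initial): rule 1 targets it, but not before a nasal consonant → unchanged [u].
/u/ (between /ʃ/ and /n/): before a nasal consonant, so rule 1 applies → [ũ].
/u/ (between /n/ and /n/) occurs before a nasal consonant → [ũ] by rule 1.
/u/ (between /n/ and /b/): rule 1 targets it, but not before a nasal consonant → unchanged [u].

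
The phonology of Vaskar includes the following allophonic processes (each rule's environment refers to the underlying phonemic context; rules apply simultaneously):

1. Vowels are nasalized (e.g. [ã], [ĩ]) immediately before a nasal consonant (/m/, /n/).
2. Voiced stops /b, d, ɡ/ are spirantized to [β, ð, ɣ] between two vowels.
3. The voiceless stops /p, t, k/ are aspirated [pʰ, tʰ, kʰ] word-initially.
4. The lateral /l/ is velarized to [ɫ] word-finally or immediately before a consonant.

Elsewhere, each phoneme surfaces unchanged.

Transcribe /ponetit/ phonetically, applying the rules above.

[pʰõnetit]

/p/ (word-initial): word-initially, so rule 3 applies → [pʰ].
/o/ meets the environment for rule 1 (before a nasal consonant) → [õ].
/n/ — not in any rule's target class → [n].
/e/ (between /n/ and /t/) fails the environment for rule 1, so it stays [e].
/t/ (between /e/ and /i/) fails the environment for rule 3, so it stays [t].
/i/ (between /t/ and /t/) fails the environment for rule 1, so it stays [i].
/t/ (word-final) fails the environment for rule 3, so it stays [t].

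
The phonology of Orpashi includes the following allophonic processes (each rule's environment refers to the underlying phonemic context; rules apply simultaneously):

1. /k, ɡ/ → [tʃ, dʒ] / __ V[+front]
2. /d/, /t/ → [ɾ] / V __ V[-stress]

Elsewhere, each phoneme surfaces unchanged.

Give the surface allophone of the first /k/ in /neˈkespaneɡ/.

[tʃ]

/k/ (between /e/ and /e/): before a front vowel, so rule 1 applies → [tʃ].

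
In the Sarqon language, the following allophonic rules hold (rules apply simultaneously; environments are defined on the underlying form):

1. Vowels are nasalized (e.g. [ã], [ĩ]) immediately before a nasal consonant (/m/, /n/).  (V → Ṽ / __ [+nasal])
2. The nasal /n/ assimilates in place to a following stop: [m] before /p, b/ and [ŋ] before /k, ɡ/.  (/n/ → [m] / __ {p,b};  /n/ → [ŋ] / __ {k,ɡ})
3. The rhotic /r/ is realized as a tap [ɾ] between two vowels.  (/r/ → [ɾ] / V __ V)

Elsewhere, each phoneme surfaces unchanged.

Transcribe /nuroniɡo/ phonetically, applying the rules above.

/n/ (word-initial) is in the target of rule 2 but the environment (before a labial or velar stop) is not met → [n].
/u/ (between /n/ and /r/) fails the environment for rule 1, so it stays [u].
/r/ (between /u/ and /o/) occurs between two vowels → [ɾ] by rule 3.
/o/ (between /r/ and /n/): before a nasal consonant, so rule 1 applies → [õ].
/n/ (between /o/ and /i/): rule 2 targets it, but not before a labial or velar stop → unchanged [n].
/i/ (between /n/ and /ɡ/) is in the target of rule 1 but the environment (before a nasal consonant) is not met → [i].
/ɡ/ (between /i/ and /o/): no rule targets it → [ɡ].
/o/ — word-final; rule 1 does not apply here → [o].

[nuɾõniɡo]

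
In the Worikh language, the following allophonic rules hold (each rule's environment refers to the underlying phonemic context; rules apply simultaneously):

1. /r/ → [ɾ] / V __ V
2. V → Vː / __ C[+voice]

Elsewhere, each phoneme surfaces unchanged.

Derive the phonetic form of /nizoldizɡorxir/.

[niːzoːldiːzɡoːrxiːr]

/n/ — not in any rule's target class → [n].
/i/ — between /n/ and /z/, before a voiced consonant — surfaces as [iː] (rule 2).
/z/ stays [z].
/o/ (between /z/ and /l/) occurs before a voiced consonant → [oː] by rule 2.
/l/ — not in any rule's target class → [l].
/d/ (between /l/ and /i/) is unaffected → [d].
/i/ (between /d/ and /z/) occurs before a voiced consonant → [iː] by rule 2.
/z/ stays [z].
/ɡ/ (between /z/ and /o/): no rule targets it → [ɡ].
/o/ (between /ɡ/ and /r/): before a voiced consonant, so rule 2 applies → [oː].
/r/ (between /o/ and /x/) is in the target of rule 1 but the environment (between two vowels) is not met → [r].
/x/ — not in any rule's target class → [x].
Rule 2 applies to /i/ (between /x/ and /r/: before a voiced consonant) → [iː].
/r/ (word-final) is in the target of rule 1 but the environment (between two vowels) is not met → [r].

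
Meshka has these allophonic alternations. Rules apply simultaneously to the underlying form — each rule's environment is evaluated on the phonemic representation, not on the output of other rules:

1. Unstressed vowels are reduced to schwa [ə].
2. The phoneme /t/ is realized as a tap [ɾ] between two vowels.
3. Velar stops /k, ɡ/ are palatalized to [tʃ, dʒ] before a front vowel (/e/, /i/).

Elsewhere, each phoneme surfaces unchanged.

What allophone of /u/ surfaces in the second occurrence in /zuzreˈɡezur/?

[ə]

/u/ — between /z/ and /r/, in an unstressed syllable — surfaces as [ə] (rule 1).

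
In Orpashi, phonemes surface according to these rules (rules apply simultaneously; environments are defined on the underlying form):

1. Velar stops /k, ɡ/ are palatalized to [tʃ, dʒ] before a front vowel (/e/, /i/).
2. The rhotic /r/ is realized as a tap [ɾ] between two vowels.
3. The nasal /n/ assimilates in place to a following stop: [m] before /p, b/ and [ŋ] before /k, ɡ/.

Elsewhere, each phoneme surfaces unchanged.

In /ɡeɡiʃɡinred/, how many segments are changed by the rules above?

3

Segments that undergo a rule: /ɡ/ → [dʒ] (rule 1); /ɡ/ → [dʒ] (rule 1); /ɡ/ → [dʒ] (rule 1).
All other segments surface unchanged.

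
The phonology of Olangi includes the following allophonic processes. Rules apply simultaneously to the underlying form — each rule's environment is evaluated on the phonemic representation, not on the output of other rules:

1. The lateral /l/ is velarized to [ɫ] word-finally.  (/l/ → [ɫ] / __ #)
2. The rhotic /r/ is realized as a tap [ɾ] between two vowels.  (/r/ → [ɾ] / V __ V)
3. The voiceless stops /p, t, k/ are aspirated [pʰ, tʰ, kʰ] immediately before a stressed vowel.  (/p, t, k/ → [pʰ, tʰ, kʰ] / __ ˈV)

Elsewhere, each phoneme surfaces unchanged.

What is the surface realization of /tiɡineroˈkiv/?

[tiɡineɾoˈkʰiv]

/t/ (word-initial) is in the target of rule 3 but the environment (immediately before a stressed vowel) is not met → [t].
/i/ — not in any rule's target class → [i].
/ɡ/ stays [ɡ].
/i/ — not in any rule's target class → [i].
/n/ (between /i/ and /e/) is unaffected → [n].
/e/ (between /n/ and /r/) is unaffected → [e].
/r/ (between /e/ and /o/) occurs between two vowels → [ɾ] by rule 2.
/o/ (between /r/ and /k/): no rule targets it → [o].
Rule 3 applies to /k/ (between /o/ and /i/: immediately before a stressed vowel) → [kʰ].
/i/ stays [i].
/v/ stays [v].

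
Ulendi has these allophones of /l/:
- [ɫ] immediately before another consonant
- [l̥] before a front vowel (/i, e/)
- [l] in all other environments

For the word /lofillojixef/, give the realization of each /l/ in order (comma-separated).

[l], [ɫ], [l]

Occurrence 1 (position 1): no conditioning environment matches → elsewhere allophone [l].
Occurrence 2 (position 5): immediately before another consonant → [ɫ].
Occurrence 3 (position 6): no conditioning environment matches → elsewhere allophone [l].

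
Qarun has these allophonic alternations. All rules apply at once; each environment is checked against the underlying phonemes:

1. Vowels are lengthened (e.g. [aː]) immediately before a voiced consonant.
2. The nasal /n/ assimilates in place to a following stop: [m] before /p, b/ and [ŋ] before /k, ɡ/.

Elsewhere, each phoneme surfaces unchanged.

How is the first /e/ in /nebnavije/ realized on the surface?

[eː]

/e/ — between /n/ and /b/, before a voiced consonant — surfaces as [eː] (rule 1).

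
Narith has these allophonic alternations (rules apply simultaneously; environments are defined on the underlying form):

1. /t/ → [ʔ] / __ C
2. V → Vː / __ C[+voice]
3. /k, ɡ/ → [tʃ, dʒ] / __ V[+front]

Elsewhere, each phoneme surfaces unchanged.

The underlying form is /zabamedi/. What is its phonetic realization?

/z/ (word-initial): no rule targets it → [z].
Rule 2 applies to /a/ (between /z/ and /b/: before a voiced consonant) → [aː].
/b/ — not in any rule's target class → [b].
/a/ meets the environment for rule 2 (before a voiced consonant) → [aː].
/m/ stays [m].
/e/ meets the environment for rule 2 (before a voiced consonant) → [eː].
/d/ stays [d].
/i/ (word-final): rule 2 targets it, but not before a voiced consonant → unchanged [i].

[zaːbaːmeːdi]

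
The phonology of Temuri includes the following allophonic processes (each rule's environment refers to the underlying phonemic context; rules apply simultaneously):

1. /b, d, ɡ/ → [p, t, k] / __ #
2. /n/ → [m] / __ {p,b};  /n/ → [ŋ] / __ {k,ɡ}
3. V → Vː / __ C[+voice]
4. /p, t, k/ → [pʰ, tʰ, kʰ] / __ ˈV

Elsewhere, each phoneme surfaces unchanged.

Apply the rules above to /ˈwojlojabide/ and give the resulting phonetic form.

[ˈwoːjloːjaːbiːde]

/w/ (word-initial): no rule targets it → [w].
/o/ meets the environment for rule 3 (before a voiced consonant) → [oː].
/j/ — not in any rule's target class → [j].
/l/ (between /j/ and /o/) is unaffected → [l].
/o/ meets the environment for rule 3 (before a voiced consonant) → [oː].
/j/ (between /o/ and /a/): no rule targets it → [j].
/a/ (between /j/ and /b/): before a voiced consonant, so rule 3 applies → [aː].
/b/ (between /a/ and /i/): rule 1 targets it, but not word-finally → unchanged [b].
Rule 3 applies to /i/ (between /b/ and /d/: before a voiced consonant) → [iː].
/d/ — between /i/ and /e/; rule 1 does not apply here → [d].
/e/ — word-final; rule 3 does not apply here → [e].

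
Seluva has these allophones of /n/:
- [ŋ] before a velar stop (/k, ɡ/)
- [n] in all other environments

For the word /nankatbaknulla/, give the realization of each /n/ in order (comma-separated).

Occurrence 1 (position 1): no conditioning environment matches → elsewhere allophone [n].
Occurrence 2 (position 3): before a velar stop → [ŋ].
Occurrence 3 (position 10): no conditioning environment matches → elsewhere allophone [n].

[n], [ŋ], [n]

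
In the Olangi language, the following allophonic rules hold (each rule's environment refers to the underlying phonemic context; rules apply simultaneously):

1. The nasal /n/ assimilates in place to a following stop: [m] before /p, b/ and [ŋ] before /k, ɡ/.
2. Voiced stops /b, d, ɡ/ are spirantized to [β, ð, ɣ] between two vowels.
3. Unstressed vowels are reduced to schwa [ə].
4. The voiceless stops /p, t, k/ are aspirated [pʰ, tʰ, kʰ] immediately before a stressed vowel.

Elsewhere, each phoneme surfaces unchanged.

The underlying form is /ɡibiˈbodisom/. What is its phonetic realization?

[ɡəβəˈβoðəsəm]

/ɡ/ — word-initial; rule 2 does not apply here → [ɡ].
/i/ (between /ɡ/ and /b/) occurs in an unstressed syllable → [ə] by rule 3.
Rule 2 applies to /b/ (between /i/ and /i/: between two vowels) → [β].
/i/ — between /b/ and /b/, in an unstressed syllable — surfaces as [ə] (rule 3).
/b/ (between /i/ and /o/): between two vowels, so rule 2 applies → [β].
/o/ (between /b/ and /d/) fails the environment for rule 3, so it stays [o].
/d/ — between /o/ and /i/, between two vowels — surfaces as [ð] (rule 2).
/i/ (between /d/ and /s/) occurs in an unstressed syllable → [ə] by rule 3.
/s/ — not in any rule's target class → [s].
/o/ meets the environment for rule 3 (in an unstressed syllable) → [ə].
/m/ stays [m].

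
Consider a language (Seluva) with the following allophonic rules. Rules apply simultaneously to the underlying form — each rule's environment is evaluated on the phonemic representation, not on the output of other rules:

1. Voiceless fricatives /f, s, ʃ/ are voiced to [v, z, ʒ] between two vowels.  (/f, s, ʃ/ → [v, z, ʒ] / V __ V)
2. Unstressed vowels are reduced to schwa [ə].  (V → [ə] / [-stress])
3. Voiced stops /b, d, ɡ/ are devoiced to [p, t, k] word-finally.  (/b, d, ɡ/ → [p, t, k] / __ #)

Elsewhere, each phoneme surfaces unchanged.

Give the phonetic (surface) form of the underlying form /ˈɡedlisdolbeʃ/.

[ˈɡedləsdəlbəʃ]

/ɡ/ — word-initial; rule 3 does not apply here → [ɡ].
/e/ — between /ɡ/ and /d/; rule 2 does not apply here → [e].
/d/ (between /e/ and /l/): rule 3 targets it, but not word-finally → unchanged [d].
/l/ — not in any rule's target class → [l].
/i/ meets the environment for rule 2 (in an unstressed syllable) → [ə].
/s/ (between /i/ and /d/): rule 1 targets it, but not between two vowels → unchanged [s].
/d/ — between /s/ and /o/; rule 3 does not apply here → [d].
/o/ meets the environment for rule 2 (in an unstressed syllable) → [ə].
/l/ (between /o/ and /b/) is unaffected → [l].
/b/ — between /l/ and /e/; rule 3 does not apply here → [b].
/e/ (between /b/ and /ʃ/) occurs in an unstressed syllable → [ə] by rule 2.
/ʃ/ (word-final) fails the environment for rule 1, so it stays [ʃ].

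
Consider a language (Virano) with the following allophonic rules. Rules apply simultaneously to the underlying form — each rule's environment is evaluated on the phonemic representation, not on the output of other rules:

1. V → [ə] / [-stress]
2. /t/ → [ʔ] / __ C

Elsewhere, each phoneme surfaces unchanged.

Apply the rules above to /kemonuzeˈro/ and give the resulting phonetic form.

[kəmənəzəˈro]

/k/ (word-initial): no rule targets it → [k].
/e/ meets the environment for rule 1 (in an unstressed syllable) → [ə].
/m/ (between /e/ and /o/): no rule targets it → [m].
/o/ meets the environment for rule 1 (in an unstressed syllable) → [ə].
/n/ (between /o/ and /u/): no rule targets it → [n].
/u/ (between /n/ and /z/) occurs in an unstressed syllable → [ə] by rule 1.
/z/ (between /u/ and /e/): no rule targets it → [z].
/e/ (between /z/ and /r/): in an unstressed syllable, so rule 1 applies → [ə].
/r/ (between /e/ and /o/) is unaffected → [r].
/o/ — word-final; rule 1 does not apply here → [o].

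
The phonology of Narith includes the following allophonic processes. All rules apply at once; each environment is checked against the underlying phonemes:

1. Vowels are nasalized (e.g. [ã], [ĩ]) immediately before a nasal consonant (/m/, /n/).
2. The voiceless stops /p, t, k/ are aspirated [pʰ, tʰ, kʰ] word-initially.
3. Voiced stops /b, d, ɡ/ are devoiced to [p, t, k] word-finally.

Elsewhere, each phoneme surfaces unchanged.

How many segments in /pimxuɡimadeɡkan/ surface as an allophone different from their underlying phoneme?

4

Segments that undergo a rule: /p/ → [pʰ] (rule 2); /i/ → [ĩ] (rule 1); /i/ → [ĩ] (rule 1); /a/ → [ã] (rule 1).
All other segments surface unchanged.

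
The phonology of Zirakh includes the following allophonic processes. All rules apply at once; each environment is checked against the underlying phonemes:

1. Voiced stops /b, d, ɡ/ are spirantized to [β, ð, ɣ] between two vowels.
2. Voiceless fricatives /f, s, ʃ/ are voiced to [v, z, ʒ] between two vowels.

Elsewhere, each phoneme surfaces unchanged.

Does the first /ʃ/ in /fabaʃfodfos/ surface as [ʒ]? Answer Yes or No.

/ʃ/ (between /a/ and /f/) is in the target of rule 2 but the environment (between two vowels) is not met → [ʃ].
The actual realization is [ʃ], not [ʒ].

No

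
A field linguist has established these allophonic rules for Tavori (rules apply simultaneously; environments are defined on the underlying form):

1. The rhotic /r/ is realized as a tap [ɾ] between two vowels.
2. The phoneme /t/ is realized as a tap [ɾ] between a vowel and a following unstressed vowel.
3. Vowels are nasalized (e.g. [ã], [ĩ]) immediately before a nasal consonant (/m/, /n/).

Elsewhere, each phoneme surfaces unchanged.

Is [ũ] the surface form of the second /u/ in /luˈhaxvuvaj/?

/u/ (between /v/ and /v/) is in the target of rule 3 but the environment (before a nasal consonant) is not met → [u].
The actual realization is [u], not [ũ].

No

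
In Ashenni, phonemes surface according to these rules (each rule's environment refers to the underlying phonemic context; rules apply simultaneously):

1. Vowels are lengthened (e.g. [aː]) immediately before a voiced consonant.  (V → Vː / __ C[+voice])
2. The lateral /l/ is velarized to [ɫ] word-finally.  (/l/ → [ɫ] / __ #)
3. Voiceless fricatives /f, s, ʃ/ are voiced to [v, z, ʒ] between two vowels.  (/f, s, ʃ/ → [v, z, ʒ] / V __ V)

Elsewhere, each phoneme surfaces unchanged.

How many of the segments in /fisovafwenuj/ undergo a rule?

4

Segments that undergo a rule: /s/ → [z] (rule 3); /o/ → [oː] (rule 1); /e/ → [eː] (rule 1); /u/ → [uː] (rule 1).
All other segments surface unchanged.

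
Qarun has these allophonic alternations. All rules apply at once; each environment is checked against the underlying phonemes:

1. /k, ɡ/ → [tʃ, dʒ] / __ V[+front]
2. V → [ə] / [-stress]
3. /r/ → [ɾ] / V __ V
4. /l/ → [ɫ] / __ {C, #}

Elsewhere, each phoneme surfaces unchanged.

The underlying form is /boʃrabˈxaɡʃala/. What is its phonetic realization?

/o/ meets the environment for rule 2 (in an unstressed syllable) → [ə].
/r/ (between /ʃ/ and /a/): rule 3 targets it, but not between two vowels → unchanged [r].
/a/ — between /r/ and /b/, in an unstressed syllable — surfaces as [ə] (rule 2).
/a/ — between /x/ and /ɡ/; rule 2 does not apply here → [a].
/ɡ/ — between /a/ and /ʃ/; rule 1 does not apply here → [ɡ].
/a/ (between /ʃ/ and /l/) occurs in an unstressed syllable → [ə] by rule 2.
/l/ (between /a/ and /a/) is in the target of rule 4 but the environment (word-finally or immediately before a consonant) is not met → [l].
/a/ meets the environment for rule 2 (in an unstressed syllable) → [ə].

[bəʃrəbˈxaɡʃələ]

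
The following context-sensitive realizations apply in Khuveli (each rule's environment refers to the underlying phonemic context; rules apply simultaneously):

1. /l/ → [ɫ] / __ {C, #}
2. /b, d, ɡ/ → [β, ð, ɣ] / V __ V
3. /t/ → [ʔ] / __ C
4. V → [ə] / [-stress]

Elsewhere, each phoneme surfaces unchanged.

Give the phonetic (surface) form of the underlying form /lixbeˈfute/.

[ləxbəˈfutə]

/l/ (word-initial) is in the target of rule 1 but the environment (word-finally or immediately before a consonant) is not met → [l].
/i/ (between /l/ and /x/): in an unstressed syllable, so rule 4 applies → [ə].
/x/ (between /i/ and /b/) is unaffected → [x].
/b/ (between /x/ and /e/) fails the environment for rule 2, so it stays [b].
/e/ — between /b/ and /f/, in an unstressed syllable — surfaces as [ə] (rule 4).
/f/ stays [f].
/u/ (between /f/ and /t/): rule 4 targets it, but not in an unstressed syllable → unchanged [u].
/t/ (between /u/ and /e/) is in the target of rule 3 but the environment (immediately before a consonant) is not met → [t].
/e/ (word-final) occurs in an unstressed syllable → [ə] by rule 4.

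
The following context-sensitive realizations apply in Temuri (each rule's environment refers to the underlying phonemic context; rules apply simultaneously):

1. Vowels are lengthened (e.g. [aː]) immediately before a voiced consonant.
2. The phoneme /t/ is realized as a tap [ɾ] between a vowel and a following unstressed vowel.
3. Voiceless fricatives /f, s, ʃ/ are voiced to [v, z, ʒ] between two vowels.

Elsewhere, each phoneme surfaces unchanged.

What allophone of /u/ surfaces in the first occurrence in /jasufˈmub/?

[u]

/u/ (between /s/ and /f/) fails the environment for rule 1, so it stays [u].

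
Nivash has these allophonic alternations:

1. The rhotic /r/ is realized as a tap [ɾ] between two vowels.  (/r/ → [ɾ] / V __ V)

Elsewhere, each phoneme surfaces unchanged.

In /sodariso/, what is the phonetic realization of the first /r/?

/r/ meets the environment for rule 1 (between two vowels) → [ɾ].

[ɾ]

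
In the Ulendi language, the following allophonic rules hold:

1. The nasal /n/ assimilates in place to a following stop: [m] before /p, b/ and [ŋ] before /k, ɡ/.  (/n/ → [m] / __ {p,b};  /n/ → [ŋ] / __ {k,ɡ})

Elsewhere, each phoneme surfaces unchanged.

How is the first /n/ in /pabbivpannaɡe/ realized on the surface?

[n]

/n/ (between /a/ and /n/) is in the target of rule 1 but the environment (before a labial or velar stop) is not met → [n].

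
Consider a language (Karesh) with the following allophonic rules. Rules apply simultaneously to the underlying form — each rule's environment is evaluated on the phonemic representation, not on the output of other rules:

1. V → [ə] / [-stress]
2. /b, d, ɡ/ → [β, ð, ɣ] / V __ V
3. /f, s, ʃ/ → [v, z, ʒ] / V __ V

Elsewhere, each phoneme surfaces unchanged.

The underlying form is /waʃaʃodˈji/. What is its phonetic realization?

[wəʒəʒədˈji]

/w/ stays [w].
/a/ (between /w/ and /ʃ/) occurs in an unstressed syllable → [ə] by rule 1.
Rule 3 applies to /ʃ/ (between /a/ and /a/: between two vowels) → [ʒ].
/a/ (between /ʃ/ and /ʃ/): in an unstressed syllable, so rule 1 applies → [ə].
/ʃ/ meets the environment for rule 3 (between two vowels) → [ʒ].
/o/ (between /ʃ/ and /d/) occurs in an unstressed syllable → [ə] by rule 1.
/d/ (between /o/ and /j/): rule 2 targets it, but not between two vowels → unchanged [d].
/j/ stays [j].
/i/ (word-final): rule 1 targets it, but not in an unstressed syllable → unchanged [i].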